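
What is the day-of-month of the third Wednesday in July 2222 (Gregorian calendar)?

17

July 1, 2222 is a Monday, so the first Wednesday is the 3rd.
The third Wednesday is 3 + 14 = 17.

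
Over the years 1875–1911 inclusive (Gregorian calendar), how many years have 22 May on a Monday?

Track 22 May's weekday year by year (advancing +1, or +2 across a Feb 29):
  1875: Sat  1876: Mon (+2) ✓  1877: Tue (+1)  1878: Wed (+1)  1879: Thu (+1)
  1880: Sat (+2)  1881: Sun (+1)  1882: Mon (+1) ✓  1883: Tue (+1)  1884: Thu (+2)
  1885: Fri (+1)  1886: Sat (+1)  1887: Sun (+1)  1888: Tue (+2)  … (9 more years) …
  1898: Sun (+1)  1899: Mon (+1) ✓  1900: Tue (+1)  1901: Wed (+1)  1902: Thu (+1)
  1903: Fri (+1)  1904: Sun (+2)  1905: Mon (+1) ✓  1906: Tue (+1)  1907: Wed (+1)
  1908: Fri (+2)  1909: Sat (+1)  1910: Sun (+1)  1911: Mon (+1) ✓
Monday years: 1876, 1882, 1893, 1899, 1905, 1911 — 6 in total.

6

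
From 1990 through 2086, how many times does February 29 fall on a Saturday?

4

Leap years in 1990–2086: 24 of them.
Feb 29 weekday advances by 5 (mod 7) from one leap year to the next four years later (or differs when a century non-leap intervenes).
Leap-day weekdays: 1992:Sat✓ 1996:Thu 2000:Tue 2004:Sun 2008:Fri 2012:Wed 2016:Mon 2020:Sat✓ 2024:Thu 2028:Tue 2032:Sun 2036:Fri 2040:Wed 2044:Mon 2048:Sat✓ 2052:Thu 2056:Tue 2060:Sun 2064:Fri 2068:Wed 2072:Mon 2076:Sat✓ 2080:Thu 2084:Tue
Saturday: 1992, 2020, 2048, 2076 → 4.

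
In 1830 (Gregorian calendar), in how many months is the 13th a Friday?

1

Check the 13th of each month of 1830: Jan 13: Wed, Feb 13: Sat, Mar 13: Sat, Apr 13: Tue, May 13: Thu, Jun 13: Sun, Jul 13: Tue, Aug 13: Fri, Sep 13: Mon, Oct 13: Wed, Nov 13: Sat, Dec 13: Mon.
Friday occurs in August — 1 month.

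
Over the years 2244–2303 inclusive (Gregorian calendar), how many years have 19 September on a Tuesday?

8

Track 19 September's weekday year by year (advancing +1, or +2 across a Feb 29):
  2244: Thu  2245: Fri (+1)  2246: Sat (+1)  2247: Sun (+1)  2248: Tue (+2) ✓
  2249: Wed (+1)  2250: Thu (+1)  2251: Fri (+1)  2252: Sun (+2)  2253: Mon (+1)
  2254: Tue (+1) ✓  2255: Wed (+1)  2256: Fri (+2)  2257: Sat (+1)  … (32 more years) …
  2290: Fri (+1)  2291: Sat (+1)  2292: Mon (+2)  2293: Tue (+1) ✓  2294: Wed (+1)
  2295: Thu (+1)  2296: Sat (+2)  2297: Sun (+1)  2298: Mon (+1)  2299: Tue (+1) ✓
  2300: Wed (+1)  2301: Thu (+1)  2302: Fri (+1)  2303: Sat (+1)
Tuesday years: 2248, 2254, 2265, 2271, 2276, 2282, 2293, 2299 — 8 in total.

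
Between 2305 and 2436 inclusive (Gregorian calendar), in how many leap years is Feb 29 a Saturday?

5

Leap years in 2305–2436: 33 of them.
Feb 29 weekday advances by 5 (mod 7) from one leap year to the next four years later (or differs when a century non-leap intervenes).
Leap-day weekdays: 2308:Sat✓ 2312:Thu 2316:Tue 2320:Sun 2324:Fri 2328:Wed 2332:Mon 2336:Sat✓ 2340:Thu 2344:Tue 2348:Sun 2352:Fri 2356:Wed …(7 more)… 2388:Mon 2392:Sat✓ 2396:Thu 2400:Tue 2404:Sun 2408:Fri 2412:Wed 2416:Mon 2420:Sat✓ 2424:Thu 2428:Tue 2432:Sun 2436:Fri
Saturday: 2308, 2336, 2364, 2392, 2420 → 5.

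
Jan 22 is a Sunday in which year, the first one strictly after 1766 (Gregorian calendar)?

1769

From one year to the next, a fixed date's weekday advances by 1, or by 2 when a Feb 29 lies between the two dates.
1766: January 22 is Wednesday.
1767: Thursday (+1)
1768: Friday (+1)
1769: Sunday (+2)
Jan 22 falls on a Sunday in 1769.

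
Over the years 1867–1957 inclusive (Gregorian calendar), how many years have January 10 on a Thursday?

14

Track January 10's weekday year by year (advancing +1, or +2 across a Feb 29):
  1867: Thu ✓  1868: Fri (+1)  1869: Sun (+2)  1870: Mon (+1)  1871: Tue (+1)
  1872: Wed (+1)  1873: Fri (+2)  1874: Sat (+1)  1875: Sun (+1)  1876: Mon (+1)
  1877: Wed (+2)  1878: Thu (+1) ✓  1879: Fri (+1)  1880: Sat (+1)  … (63 more years) …
  1944: Mon (+1)  1945: Wed (+2)  1946: Thu (+1) ✓  1947: Fri (+1)  1948: Sat (+1)
  1949: Mon (+2)  1950: Tue (+1)  1951: Wed (+1)  1952: Thu (+1) ✓  1953: Sat (+2)
  1954: Sun (+1)  1955: Mon (+1)  1956: Tue (+1)  1957: Thu (+2) ✓
Thursday years: 1867, 1878, 1884, 1889, 1895, 1901, 1907, 1918, 1924, 1929, 1935, 1946, 1952, 1957 — 14 in total.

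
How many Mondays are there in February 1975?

February 1975 has 28 days and begins on Saturday.
The first Monday is February 3.
Mondays fall on 3, 10, 17, 24 — that's 4.

4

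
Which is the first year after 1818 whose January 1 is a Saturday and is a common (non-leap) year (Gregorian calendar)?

Jan 1 advances by 2 weekdays after a leap year and by 1 after a common year.
1818: Jan 1 is Thursday.
1819: Friday
1820: Saturday (leap)
1821: Monday
1822: Tuesday
1823: Wednesday
1824: Thursday (leap)
1825: Saturday
1825 begins on a Saturday and is a common year.

1825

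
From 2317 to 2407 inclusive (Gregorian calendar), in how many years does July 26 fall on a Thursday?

Track July 26's weekday year by year (advancing +1, or +2 across a Feb 29):
  2317: Thu ✓  2318: Fri (+1)  2319: Sat (+1)  2320: Mon (+2)  2321: Tue (+1)
  2322: Wed (+1)  2323: Thu (+1) ✓  2324: Sat (+2)  2325: Sun (+1)  2326: Mon (+1)
  2327: Tue (+1)  2328: Thu (+2) ✓  2329: Fri (+1)  2330: Sat (+1)  … (63 more years) …
  2394: Tue (+1)  2395: Wed (+1)  2396: Fri (+2)  2397: Sat (+1)  2398: Sun (+1)
  2399: Mon (+1)  2400: Wed (+2)  2401: Thu (+1) ✓  2402: Fri (+1)  2403: Sat (+1)
  2404: Mon (+2)  2405: Tue (+1)  2406: Wed (+1)  2407: Thu (+1) ✓
Thursday years: 2317, 2323, 2328, 2334, 2345, 2351, 2356, 2362, 2373, 2379, 2384, 2390, 2401, 2407 — 14 in total.

14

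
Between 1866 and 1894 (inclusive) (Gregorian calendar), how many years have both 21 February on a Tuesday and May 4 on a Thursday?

Check each year's weekday for 21 February and May 4:
  1866: Wed/Fri  1867: Thu/Sat  1868: Fri/Mon  1869: Sun/Tue  1870: Mon/Wed  1871: Tue/Thu ✓  1872: Wed/Sat  1873: Fri/Sun  1874: Sat/Mon  1875: Sun/Tue  1876: Mon/Thu  1877: Wed/Fri  1878: Thu/Sat  1879: Fri/Sun  1880: Sat/Tue  1881: Mon/Wed  1882: Tue/Thu ✓  1883: Wed/Fri  1884: Thu/Sun  1885: Sat/Mon  1886: Sun/Tue  1887: Mon/Wed  1888: Tue/Fri  1889: Thu/Sat  1890: Fri/Sun  1891: Sat/Mon  1892: Sun/Wed  1893: Tue/Thu ✓  1894: Wed/Fri
Both conditions hold in: 1871, 1882, 1893 — 3.

3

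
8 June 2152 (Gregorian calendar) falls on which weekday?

January 1, 2152 is a Saturday.
June 8 is day 160 of the year, i.e. 159 days after Jan 1.
159 mod 7 = 5, so advance 5 weekdays from Saturday: Thursday.

Thursday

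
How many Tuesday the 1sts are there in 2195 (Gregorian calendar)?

2

Check the 1st of each month of 2195: Jan 1: Thu, Feb 1: Sun, Mar 1: Sun, Apr 1: Wed, May 1: Fri, Jun 1: Mon, Jul 1: Wed, Aug 1: Sat, Sep 1: Tue, Oct 1: Thu, Nov 1: Sun, Dec 1: Tue.
Tuesday occurs in September, December — 2 months.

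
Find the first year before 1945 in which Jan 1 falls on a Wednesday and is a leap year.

1936

Jan 1 advances by 2 weekdays after a leap year and by 1 after a common year.
1945: Jan 1 is Monday.
1944: Saturday (leap)
1943: Friday
1942: Thursday
1941: Wednesday
1940: Monday (leap)
1939: Sunday
1938: Saturday
1937: Friday
1936: Wednesday (leap)
1936 begins on a Wednesday and is a leap year.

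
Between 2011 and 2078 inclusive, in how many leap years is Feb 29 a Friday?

2

Leap years in 2011–2078: 17 of them.
Feb 29 weekday advances by 5 (mod 7) from one leap year to the next four years later (or differs when a century non-leap intervenes).
Leap-day weekdays: 2012:Wed 2016:Mon 2020:Sat 2024:Thu 2028:Tue 2032:Sun 2036:Fri✓ 2040:Wed 2044:Mon 2048:Sat 2052:Thu 2056:Tue 2060:Sun 2064:Fri✓ 2068:Wed 2072:Mon 2076:Sat
Friday: 2036, 2064 → 2.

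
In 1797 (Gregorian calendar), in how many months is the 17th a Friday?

3

Check the 17th of each month of 1797: Jan 17: Tue, Feb 17: Fri, Mar 17: Fri, Apr 17: Mon, May 17: Wed, Jun 17: Sat, Jul 17: Mon, Aug 17: Thu, Sep 17: Sun, Oct 17: Tue, Nov 17: Fri, Dec 17: Sun.
Friday occurs in February, March, November — 3 months.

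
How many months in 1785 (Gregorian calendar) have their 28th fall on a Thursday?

Check the 28th of each month of 1785: Jan 28: Fri, Feb 28: Mon, Mar 28: Mon, Apr 28: Thu, May 28: Sat, Jun 28: Tue, Jul 28: Thu, Aug 28: Sun, Sep 28: Wed, Oct 28: Fri, Nov 28: Mon, Dec 28: Wed.
Thursday occurs in April, July — 2 months.

2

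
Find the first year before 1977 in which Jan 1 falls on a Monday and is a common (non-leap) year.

1973

Jan 1 advances by 2 weekdays after a leap year and by 1 after a common year.
1977: Jan 1 is Saturday.
1976: Thursday (leap)
1975: Wednesday
1974: Tuesday
1973: Monday
1973 begins on a Monday and is a common year.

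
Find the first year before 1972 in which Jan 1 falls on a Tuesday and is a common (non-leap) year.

Jan 1 advances by 2 weekdays after a leap year and by 1 after a common year.
1972: Jan 1 is Saturday (leap).
1971: Friday
1970: Thursday
1969: Wednesday
1968: Monday (leap)
1967: Sunday
1966: Saturday
1965: Friday
1964: Wednesday (leap)
1963: Tuesday
1963 begins on a Tuesday and is a common year.

1963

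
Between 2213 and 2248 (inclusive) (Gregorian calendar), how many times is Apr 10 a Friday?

Track Apr 10's weekday year by year (advancing +1, or +2 across a Feb 29):
  2213: Sat  2214: Sun (+1)  2215: Mon (+1)  2216: Wed (+2)  2217: Thu (+1)
  2218: Fri (+1) ✓  2219: Sat (+1)  2220: Mon (+2)  2221: Tue (+1)  2222: Wed (+1)
  2223: Thu (+1)  2224: Sat (+2)  2225: Sun (+1)  2226: Mon (+1)  … (8 more years) …
  2235: Fri (+1) ✓  2236: Sun (+2)  2237: Mon (+1)  2238: Tue (+1)  2239: Wed (+1)
  2240: Fri (+2) ✓  2241: Sat (+1)  2242: Sun (+1)  2243: Mon (+1)  2244: Wed (+2)
  2245: Thu (+1)  2246: Fri (+1) ✓  2247: Sat (+1)  2248: Mon (+2)
Friday years: 2218, 2229, 2235, 2240, 2246 — 5 in total.

5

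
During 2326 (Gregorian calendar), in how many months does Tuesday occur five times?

A month of length L has five Tuesdays iff its first Tuesday is on day ≤ L−28 (so day 1–3 in a 31-day month, 1–2 in a 30-day month, day 1 in a leap February).
Checking each month of 2326: Jan starts Fri (31d); Feb starts Mon (28d); Mar starts Mon (31d) ✓; Apr starts Thu (30d); May starts Sat (31d); Jun starts Tue (30d) ✓; Jul starts Thu (31d); Aug starts Sun (31d) ✓; Sep starts Wed (30d); Oct starts Fri (31d); Nov starts Mon (30d) ✓; Dec starts Wed (31d).
Five-Tuesday months: March, June, August, November → 4.

4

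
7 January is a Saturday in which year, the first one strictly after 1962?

From one year to the next, a fixed date's weekday advances by 1, or by 2 when a Feb 29 lies between the two dates.
1962: January 7 is Sunday.
1963: Monday (+1)
1964: Tuesday (+1)
1965: Thursday (+2)
1966: Friday (+1)
1967: Saturday (+1)
7 January falls on a Saturday in 1967.

1967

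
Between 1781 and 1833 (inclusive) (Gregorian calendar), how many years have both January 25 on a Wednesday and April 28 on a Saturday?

3

Check each year's weekday for January 25 and April 28:
  1781: Thu/Sat  1782: Fri/Sun  1783: Sat/Mon  1784: Sun/Wed  1785: Tue/Thu  1786: Wed/Fri  1787: Thu/Sat  1788: Fri/Mon  1789: Sun/Tue  1790: Mon/Wed  1791: Tue/Thu  1792: Wed/Sat ✓  1793: Fri/Sun  1794: Sat/Mon  …(25 more)…  1820: Tue/Fri  1821: Thu/Sat  1822: Fri/Sun  1823: Sat/Mon  1824: Sun/Wed  1825: Tue/Thu  1826: Wed/Fri  1827: Thu/Sat  1828: Fri/Mon  1829: Sun/Tue  1830: Mon/Wed  1831: Tue/Thu  1832: Wed/Sat ✓  1833: Fri/Sun
Both conditions hold in: 1792, 1804, 1832 — 3.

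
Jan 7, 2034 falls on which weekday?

Saturday

January 1, 2034 is a Sunday.
January 7 is day 7 of the year, i.e. 6 days after Jan 1.
6 mod 7 = 6, so advance 6 weekdays from Sunday: Saturday.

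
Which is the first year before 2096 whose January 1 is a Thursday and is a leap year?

Jan 1 advances by 2 weekdays after a leap year and by 1 after a common year.
2096: Jan 1 is Sunday (leap).
2095: Saturday
2094: Friday
2093: Thursday
2092: Tuesday (leap)
2091: Monday
2090: Sunday
2089: Saturday
2088: Thursday (leap)
2088 begins on a Thursday and is a leap year.

2088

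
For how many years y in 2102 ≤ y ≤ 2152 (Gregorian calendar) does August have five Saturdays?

August has 31 days; it has five Saturdays when Saturday falls among the first (month-length − 28) days — i.e. when August 1 is one of Saturday/Friday/Thursday.
August 1 by year: 2102:Tue 2103:Wed 2104:Fri✓ 2105:Sat✓ 2106:Sun 2107:Mon 2108:Wed 2109:Thu✓ 2110:Fri✓ 2111:Sat✓ 2112:Mon 2113:Tue 2114:Wed 2115:Thu✓ 2116:Sat✓ …(21 more)… 2138:Fri✓ 2139:Sat✓ 2140:Mon 2141:Tue 2142:Wed 2143:Thu✓ 2144:Sat✓ 2145:Sun 2146:Mon 2147:Tue 2148:Thu✓ 2149:Fri✓ 2150:Sat✓ 2151:Sun 2152:Tue
Years with five Saturdays: 2104, 2105, 2109, 2110, 2111, 2115, 2116, 2120, 2121, 2122, 2126, 2127, 2132, 2133, 2137, 2138, 2139, 2143, 2144, 2148, 2149, 2150 → 22.

22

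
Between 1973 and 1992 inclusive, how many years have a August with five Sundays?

August has 31 days; it has five Sundays when Sunday falls among the first (month-length − 28) days — i.e. when August 1 is one of Sunday/Saturday/Friday.
August 1 by year: 1973:Wed 1974:Thu 1975:Fri✓ 1976:Sun✓ 1977:Mon 1978:Tue 1979:Wed 1980:Fri✓ 1981:Sat✓ 1982:Sun✓ 1983:Mon 1984:Wed 1985:Thu 1986:Fri✓ 1987:Sat✓ 1988:Mon 1989:Tue 1990:Wed 1991:Thu 1992:Sat✓
Years with five Sundays: 1975, 1976, 1980, 1981, 1982, 1986, 1987, 1992 → 8.

8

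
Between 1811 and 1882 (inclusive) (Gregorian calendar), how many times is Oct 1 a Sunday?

11

Track Oct 1's weekday year by year (advancing +1, or +2 across a Feb 29):
  1811: Tue  1812: Thu (+2)  1813: Fri (+1)  1814: Sat (+1)  1815: Sun (+1) ✓
  1816: Tue (+2)  1817: Wed (+1)  1818: Thu (+1)  1819: Fri (+1)  1820: Sun (+2) ✓
  1821: Mon (+1)  1822: Tue (+1)  1823: Wed (+1)  1824: Fri (+2)  … (44 more years) …
  1869: Fri (+1)  1870: Sat (+1)  1871: Sun (+1) ✓  1872: Tue (+2)  1873: Wed (+1)
  1874: Thu (+1)  1875: Fri (+1)  1876: Sun (+2) ✓  1877: Mon (+1)  1878: Tue (+1)
  1879: Wed (+1)  1880: Fri (+2)  1881: Sat (+1)  1882: Sun (+1) ✓
Sunday years: 1815, 1820, 1826, 1837, 1843, 1848, 1854, 1865, 1871, 1876, 1882 — 11 in total.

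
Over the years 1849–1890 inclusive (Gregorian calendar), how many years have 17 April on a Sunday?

6

Track 17 April's weekday year by year (advancing +1, or +2 across a Feb 29):
  1849: Tue  1850: Wed (+1)  1851: Thu (+1)  1852: Sat (+2)  1853: Sun (+1) ✓
  1854: Mon (+1)  1855: Tue (+1)  1856: Thu (+2)  1857: Fri (+1)  1858: Sat (+1)
  1859: Sun (+1) ✓  1860: Tue (+2)  1861: Wed (+1)  1862: Thu (+1)  … (14 more years) …
  1877: Tue (+1)  1878: Wed (+1)  1879: Thu (+1)  1880: Sat (+2)  1881: Sun (+1) ✓
  1882: Mon (+1)  1883: Tue (+1)  1884: Thu (+2)  1885: Fri (+1)  1886: Sat (+1)
  1887: Sun (+1) ✓  1888: Tue (+2)  1889: Wed (+1)  1890: Thu (+1)
Sunday years: 1853, 1859, 1864, 1870, 1881, 1887 — 6 in total.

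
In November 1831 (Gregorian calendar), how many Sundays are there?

November 1831 has 30 days and begins on Tuesday.
The first Sunday is November 6.
Sundays fall on 6, 13, 20, 27 — that's 4.

4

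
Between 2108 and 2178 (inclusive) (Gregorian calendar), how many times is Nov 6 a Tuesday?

10

Track Nov 6's weekday year by year (advancing +1, or +2 across a Feb 29):
  2108: Tue ✓  2109: Wed (+1)  2110: Thu (+1)  2111: Fri (+1)  2112: Sun (+2)
  2113: Mon (+1)  2114: Tue (+1) ✓  2115: Wed (+1)  2116: Fri (+2)  2117: Sat (+1)
  2118: Sun (+1)  2119: Mon (+1)  2120: Wed (+2)  2121: Thu (+1)  … (43 more years) …
  2165: Wed (+1)  2166: Thu (+1)  2167: Fri (+1)  2168: Sun (+2)  2169: Mon (+1)
  2170: Tue (+1) ✓  2171: Wed (+1)  2172: Fri (+2)  2173: Sat (+1)  2174: Sun (+1)
  2175: Mon (+1)  2176: Wed (+2)  2177: Thu (+1)  2178: Fri (+1)
Tuesday years: 2108, 2114, 2125, 2131, 2136, 2142, 2153, 2159, 2164, 2170 — 10 in total.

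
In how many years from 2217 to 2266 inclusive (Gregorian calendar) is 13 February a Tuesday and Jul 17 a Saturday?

0

Check each year's weekday for 13 February and Jul 17:
  2217: Thu/Thu  2218: Fri/Fri  2219: Sat/Sat  2220: Sun/Mon  2221: Tue/Tue  2222: Wed/Wed  2223: Thu/Thu  2224: Fri/Sat  2225: Sun/Sun  2226: Mon/Mon  2227: Tue/Tue  2228: Wed/Thu  2229: Fri/Fri  2230: Sat/Sat  …(22 more)…  2253: Sun/Sun  2254: Mon/Mon  2255: Tue/Tue  2256: Wed/Thu  2257: Fri/Fri  2258: Sat/Sat  2259: Sun/Sun  2260: Mon/Tue  2261: Wed/Wed  2262: Thu/Thu  2263: Fri/Fri  2264: Sat/Sun  2265: Mon/Mon  2266: Tue/Tue
Both conditions hold in: no year — 0.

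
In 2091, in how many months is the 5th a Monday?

3

Check the 5th of each month of 2091: Jan 5: Fri, Feb 5: Mon, Mar 5: Mon, Apr 5: Thu, May 5: Sat, Jun 5: Tue, Jul 5: Thu, Aug 5: Sun, Sep 5: Wed, Oct 5: Fri, Nov 5: Mon, Dec 5: Wed.
Monday occurs in February, March, November — 3 months.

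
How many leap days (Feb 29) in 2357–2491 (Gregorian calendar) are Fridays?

Leap years in 2357–2491: 33 of them.
Feb 29 weekday advances by 5 (mod 7) from one leap year to the next four years later (or differs when a century non-leap intervenes).
Leap-day weekdays: 2360:Mon 2364:Sat 2368:Thu 2372:Tue 2376:Sun 2380:Fri✓ 2384:Wed 2388:Mon 2392:Sat 2396:Thu 2400:Tue 2404:Sun 2408:Fri✓ …(7 more)… 2440:Wed 2444:Mon 2448:Sat 2452:Thu 2456:Tue 2460:Sun 2464:Fri✓ 2468:Wed 2472:Mon 2476:Sat 2480:Thu 2484:Tue 2488:Sun
Friday: 2380, 2408, 2436, 2464 → 4.

4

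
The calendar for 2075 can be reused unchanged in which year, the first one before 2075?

Two years share a calendar iff Jan 1 falls on the same weekday and both are leap or both are common. 2075: Jan 1 is Tuesday, common year.
2074: Jan 1 Monday, common
2073: Jan 1 Sunday, common
2072: Jan 1 Friday, leap
2071: Jan 1 Thursday, common
2070: Jan 1 Wednesday, common
2069: Jan 1 Tuesday, common
2069 matches on both conditions.

2069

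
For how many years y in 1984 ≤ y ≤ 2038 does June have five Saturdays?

16

June has 30 days; it has five Saturdays when Saturday falls among the first (month-length − 28) days — i.e. when June 1 is one of Saturday/Friday.
June 1 by year: 1984:Fri✓ 1985:Sat✓ 1986:Sun 1987:Mon 1988:Wed 1989:Thu 1990:Fri✓ 1991:Sat✓ 1992:Mon 1993:Tue 1994:Wed 1995:Thu 1996:Sat✓ 1997:Sun 1998:Mon …(25 more)… 2024:Sat✓ 2025:Sun 2026:Mon 2027:Tue 2028:Thu 2029:Fri✓ 2030:Sat✓ 2031:Sun 2032:Tue 2033:Wed 2034:Thu 2035:Fri✓ 2036:Sun 2037:Mon 2038:Tue
Years with five Saturdays: 1984, 1985, 1990, 1991, 1996, 2001, 2002, 2007, 2012, 2013, 2018, 2019, 2024, 2029, 2030, 2035 → 16.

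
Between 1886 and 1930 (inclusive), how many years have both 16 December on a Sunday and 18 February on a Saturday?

2

Check each year's weekday for 16 December and 18 February:
  1886: Thu/Thu  1887: Fri/Fri  1888: Sun/Sat ✓  1889: Mon/Mon  1890: Tue/Tue  1891: Wed/Wed  1892: Fri/Thu  1893: Sat/Sat  1894: Sun/Sun  1895: Mon/Mon  1896: Wed/Tue  1897: Thu/Thu  1898: Fri/Fri  1899: Sat/Sat  …(17 more)…  1917: Sun/Sun  1918: Mon/Mon  1919: Tue/Tue  1920: Thu/Wed  1921: Fri/Fri  1922: Sat/Sat  1923: Sun/Sun  1924: Tue/Mon  1925: Wed/Wed  1926: Thu/Thu  1927: Fri/Fri  1928: Sun/Sat ✓  1929: Mon/Mon  1930: Tue/Tue
Both conditions hold in: 1888, 1928 — 2.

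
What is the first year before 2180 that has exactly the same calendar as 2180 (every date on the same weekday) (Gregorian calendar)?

2152

Two years share a calendar iff Jan 1 falls on the same weekday and both are leap or both are common. 2180: Jan 1 is Saturday, leap year.
2179: Jan 1 Friday, common
2178: Jan 1 Thursday, common
2177: Jan 1 Wednesday, common
2176: Jan 1 Monday, leap
2175: Jan 1 Sunday, common
2174: Jan 1 Saturday, common
2173: Jan 1 Friday, common
2172: Jan 1 Wednesday, leap
2171: Jan 1 Tuesday, common
2170: Jan 1 Monday, common
2169: Jan 1 Sunday, common
2168: Jan 1 Friday, leap
2167: Jan 1 Thursday, common
2166: Jan 1 Wednesday, common
2165: Jan 1 Tuesday, common
2164: Jan 1 Sunday, leap
2163: Jan 1 Saturday, common
2162: Jan 1 Friday, common
2161: Jan 1 Thursday, common
2160: Jan 1 Tuesday, leap
2159: Jan 1 Monday, common
2158: Jan 1 Sunday, common
2157: Jan 1 Saturday, common
2156: Jan 1 Thursday, leap
2155: Jan 1 Wednesday, common
2154: Jan 1 Tuesday, common
2153: Jan 1 Monday, common
2152: Jan 1 Saturday, leap
2152 matches on both conditions.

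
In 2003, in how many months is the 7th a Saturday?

Check the 7th of each month of 2003: Jan 7: Tue, Feb 7: Fri, Mar 7: Fri, Apr 7: Mon, May 7: Wed, Jun 7: Sat, Jul 7: Mon, Aug 7: Thu, Sep 7: Sun, Oct 7: Tue, Nov 7: Fri, Dec 7: Sun.
Saturday occurs in June — 1 month.

1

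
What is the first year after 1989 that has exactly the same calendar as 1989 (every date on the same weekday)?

Two years share a calendar iff Jan 1 falls on the same weekday and both are leap or both are common. 1989: Jan 1 is Sunday, common year.
1990: Jan 1 Monday, common
1991: Jan 1 Tuesday, common
1992: Jan 1 Wednesday, leap
1993: Jan 1 Friday, common
1994: Jan 1 Saturday, common
1995: Jan 1 Sunday, common
1995 matches on both conditions.

1995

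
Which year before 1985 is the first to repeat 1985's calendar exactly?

1974

Two years share a calendar iff Jan 1 falls on the same weekday and both are leap or both are common. 1985: Jan 1 is Tuesday, common year.
1984: Jan 1 Sunday, leap
1983: Jan 1 Saturday, common
1982: Jan 1 Friday, common
1981: Jan 1 Thursday, common
1980: Jan 1 Tuesday, leap
1979: Jan 1 Monday, common
1978: Jan 1 Sunday, common
1977: Jan 1 Saturday, common
1976: Jan 1 Thursday, leap
1975: Jan 1 Wednesday, common
1974: Jan 1 Tuesday, common
1974 matches on both conditions.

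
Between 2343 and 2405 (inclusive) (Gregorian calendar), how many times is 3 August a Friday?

Track 3 August's weekday year by year (advancing +1, or +2 across a Feb 29):
  2343: Tue  2344: Thu (+2)  2345: Fri (+1) ✓  2346: Sat (+1)  2347: Sun (+1)
  2348: Tue (+2)  2349: Wed (+1)  2350: Thu (+1)  2351: Fri (+1) ✓  2352: Sun (+2)
  2353: Mon (+1)  2354: Tue (+1)  2355: Wed (+1)  2356: Fri (+2) ✓  … (35 more years) …
  2392: Mon (+2)  2393: Tue (+1)  2394: Wed (+1)  2395: Thu (+1)  2396: Sat (+2)
  2397: Sun (+1)  2398: Mon (+1)  2399: Tue (+1)  2400: Thu (+2)  2401: Fri (+1) ✓
  2402: Sat (+1)  2403: Sun (+1)  2404: Tue (+2)  2405: Wed (+1)
Friday years: 2345, 2351, 2356, 2362, 2373, 2379, 2384, 2390, 2401 — 9 in total.

9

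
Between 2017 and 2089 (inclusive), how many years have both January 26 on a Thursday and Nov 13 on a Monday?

8

Check each year's weekday for January 26 and Nov 13:
  2017: Thu/Mon ✓  2018: Fri/Tue  2019: Sat/Wed  2020: Sun/Fri  2021: Tue/Sat  2022: Wed/Sun  2023: Thu/Mon ✓  2024: Fri/Wed  2025: Sun/Thu  2026: Mon/Fri  2027: Tue/Sat  2028: Wed/Mon  2029: Fri/Tue  2030: Sat/Wed  …(45 more)…  2076: Sun/Fri  2077: Tue/Sat  2078: Wed/Sun  2079: Thu/Mon ✓  2080: Fri/Wed  2081: Sun/Thu  2082: Mon/Fri  2083: Tue/Sat  2084: Wed/Mon  2085: Fri/Tue  2086: Sat/Wed  2087: Sun/Thu  2088: Mon/Sat  2089: Wed/Sun
Both conditions hold in: 2017, 2023, 2034, 2045, 2051, 2062, 2073, 2079 — 8.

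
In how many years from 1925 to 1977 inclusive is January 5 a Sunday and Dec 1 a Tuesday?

2

Check each year's weekday for January 5 and Dec 1:
  1925: Mon/Tue  1926: Tue/Wed  1927: Wed/Thu  1928: Thu/Sat  1929: Sat/Sun  1930: Sun/Mon  1931: Mon/Tue  1932: Tue/Thu  1933: Thu/Fri  1934: Fri/Sat  1935: Sat/Sun  1936: Sun/Tue ✓  1937: Tue/Wed  1938: Wed/Thu  …(25 more)…  1964: Sun/Tue ✓  1965: Tue/Wed  1966: Wed/Thu  1967: Thu/Fri  1968: Fri/Sun  1969: Sun/Mon  1970: Mon/Tue  1971: Tue/Wed  1972: Wed/Fri  1973: Fri/Sat  1974: Sat/Sun  1975: Sun/Mon  1976: Mon/Wed  1977: Wed/Thu
Both conditions hold in: 1936, 1964 — 2.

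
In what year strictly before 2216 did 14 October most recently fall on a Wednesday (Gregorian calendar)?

From one year to the next, a fixed date's weekday advances by 1, or by 2 when a Feb 29 lies between the two dates.
2216: October 14 is Monday.
2215: Saturday (−2)
2214: Friday (−1)
2213: Thursday (−1)
2212: Wednesday (−1)
14 October falls on a Wednesday in 2212.

2212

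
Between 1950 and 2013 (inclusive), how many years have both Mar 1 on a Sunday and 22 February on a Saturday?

2

Check each year's weekday for Mar 1 and 22 February:
  1950: Wed/Wed  1951: Thu/Thu  1952: Sat/Fri  1953: Sun/Sun  1954: Mon/Mon  1955: Tue/Tue  1956: Thu/Wed  1957: Fri/Fri  1958: Sat/Sat  1959: Sun/Sun  1960: Tue/Mon  1961: Wed/Wed  1962: Thu/Thu  1963: Fri/Fri  …(36 more)…  2000: Wed/Tue  2001: Thu/Thu  2002: Fri/Fri  2003: Sat/Sat  2004: Mon/Sun  2005: Tue/Tue  2006: Wed/Wed  2007: Thu/Thu  2008: Sat/Fri  2009: Sun/Sun  2010: Mon/Mon  2011: Tue/Tue  2012: Thu/Wed  2013: Fri/Fri
Both conditions hold in: 1964, 1992 — 2.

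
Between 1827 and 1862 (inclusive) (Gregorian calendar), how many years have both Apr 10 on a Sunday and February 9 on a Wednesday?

4

Check each year's weekday for Apr 10 and February 9:
  1827: Tue/Fri  1828: Thu/Sat  1829: Fri/Mon  1830: Sat/Tue  1831: Sun/Wed ✓  1832: Tue/Thu  1833: Wed/Sat  1834: Thu/Sun  1835: Fri/Mon  1836: Sun/Tue  1837: Mon/Thu  1838: Tue/Fri  1839: Wed/Sat  1840: Fri/Sun  …(8 more)…  1849: Tue/Fri  1850: Wed/Sat  1851: Thu/Sun  1852: Sat/Mon  1853: Sun/Wed ✓  1854: Mon/Thu  1855: Tue/Fri  1856: Thu/Sat  1857: Fri/Mon  1858: Sat/Tue  1859: Sun/Wed ✓  1860: Tue/Thu  1861: Wed/Sat  1862: Thu/Sun
Both conditions hold in: 1831, 1842, 1853, 1859 — 4.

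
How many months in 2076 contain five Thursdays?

A month of length L has five Thursdays iff its first Thursday is on day ≤ L−28 (so day 1–3 in a 31-day month, 1–2 in a 30-day month, day 1 in a leap February).
Checking each month of 2076: Jan starts Wed (31d) ✓; Feb starts Sat (29d); Mar starts Sun (31d); Apr starts Wed (30d) ✓; May starts Fri (31d); Jun starts Mon (30d); Jul starts Wed (31d) ✓; Aug starts Sat (31d); Sep starts Tue (30d); Oct starts Thu (31d) ✓; Nov starts Sun (30d); Dec starts Tue (31d) ✓.
Five-Thursday months: January, April, July, October, December → 5.

5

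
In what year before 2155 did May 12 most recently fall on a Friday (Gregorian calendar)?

From one year to the next, a fixed date's weekday advances by 1, or by 2 when a Feb 29 lies between the two dates.
2155: May 12 is Monday.
2154: Sunday (−1)
2153: Saturday (−1)
2152: Friday (−1)
May 12 falls on a Friday in 2152.

2152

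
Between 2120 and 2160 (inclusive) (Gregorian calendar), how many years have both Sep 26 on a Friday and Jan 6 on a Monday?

Check each year's weekday for Sep 26 and Jan 6:
  2120: Thu/Sat  2121: Fri/Mon ✓  2122: Sat/Tue  2123: Sun/Wed  2124: Tue/Thu  2125: Wed/Sat  2126: Thu/Sun  2127: Fri/Mon ✓  2128: Sun/Tue  2129: Mon/Thu  2130: Tue/Fri  2131: Wed/Sat  2132: Fri/Sun  2133: Sat/Tue  …(13 more)…  2147: Tue/Fri  2148: Thu/Sat  2149: Fri/Mon ✓  2150: Sat/Tue  2151: Sun/Wed  2152: Tue/Thu  2153: Wed/Sat  2154: Thu/Sun  2155: Fri/Mon ✓  2156: Sun/Tue  2157: Mon/Thu  2158: Tue/Fri  2159: Wed/Sat  2160: Fri/Sun
Both conditions hold in: 2121, 2127, 2138, 2149, 2155 — 5.

5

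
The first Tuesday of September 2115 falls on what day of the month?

3

September 1, 2115 is a Sunday, so the first Tuesday is the 3rd.
The first Tuesday is 3 + 0 = 3.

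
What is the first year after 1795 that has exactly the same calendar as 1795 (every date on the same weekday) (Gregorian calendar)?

Two years share a calendar iff Jan 1 falls on the same weekday and both are leap or both are common. 1795: Jan 1 is Thursday, common year.
1796: Jan 1 Friday, leap
1797: Jan 1 Sunday, common
1798: Jan 1 Monday, common
1799: Jan 1 Tuesday, common
1800: Jan 1 Wednesday, common
1801: Jan 1 Thursday, common
1801 matches on both conditions.

1801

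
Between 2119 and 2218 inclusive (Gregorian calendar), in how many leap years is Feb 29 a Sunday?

3

Leap years in 2119–2218: 24 of them.
Feb 29 weekday advances by 5 (mod 7) from one leap year to the next four years later (or differs when a century non-leap intervenes).
Leap-day weekdays: 2120:Thu 2124:Tue 2128:Sun✓ 2132:Fri 2136:Wed 2140:Mon 2144:Sat 2148:Thu 2152:Tue 2156:Sun✓ 2160:Fri 2164:Wed 2168:Mon 2172:Sat 2176:Thu 2180:Tue 2184:Sun✓ 2188:Fri 2192:Wed 2196:Mon 2204:Wed 2208:Mon 2212:Sat 2216:Thu
Sunday: 2128, 2156, 2184 → 3.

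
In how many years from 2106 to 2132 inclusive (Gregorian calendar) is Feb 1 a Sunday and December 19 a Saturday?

2

Check each year's weekday for Feb 1 and December 19:
  2106: Mon/Sun  2107: Tue/Mon  2108: Wed/Wed  2109: Fri/Thu  2110: Sat/Fri  2111: Sun/Sat ✓  2112: Mon/Mon  2113: Wed/Tue  2114: Thu/Wed  2115: Fri/Thu  2116: Sat/Sat  2117: Mon/Sun  2118: Tue/Mon  2119: Wed/Tue  2120: Thu/Thu  2121: Sat/Fri  2122: Sun/Sat ✓  2123: Mon/Sun  2124: Tue/Tue  2125: Thu/Wed  2126: Fri/Thu  2127: Sat/Fri  2128: Sun/Sun  2129: Tue/Mon  2130: Wed/Tue  2131: Thu/Wed  2132: Fri/Fri
Both conditions hold in: 2111, 2122 — 2.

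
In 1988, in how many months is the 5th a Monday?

Check the 5th of each month of 1988: Jan 5: Tue, Feb 5: Fri, Mar 5: Sat, Apr 5: Tue, May 5: Thu, Jun 5: Sun, Jul 5: Tue, Aug 5: Fri, Sep 5: Mon, Oct 5: Wed, Nov 5: Sat, Dec 5: Mon.
Monday occurs in September, December — 2 months.

2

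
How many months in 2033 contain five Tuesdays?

A month of length L has five Tuesdays iff its first Tuesday is on day ≤ L−28 (so day 1–3 in a 31-day month, 1–2 in a 30-day month, day 1 in a leap February).
Checking each month of 2033: Jan starts Sat (31d); Feb starts Tue (28d); Mar starts Tue (31d) ✓; Apr starts Fri (30d); May starts Sun (31d) ✓; Jun starts Wed (30d); Jul starts Fri (31d); Aug starts Mon (31d) ✓; Sep starts Thu (30d); Oct starts Sat (31d); Nov starts Tue (30d) ✓; Dec starts Thu (31d).
Five-Tuesday months: March, May, August, November → 4.

4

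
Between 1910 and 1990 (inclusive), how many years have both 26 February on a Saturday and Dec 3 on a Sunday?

3

Check each year's weekday for 26 February and Dec 3:
  1910: Sat/Sat  1911: Sun/Sun  1912: Mon/Tue  1913: Wed/Wed  1914: Thu/Thu  1915: Fri/Fri  1916: Sat/Sun ✓  1917: Mon/Mon  1918: Tue/Tue  1919: Wed/Wed  1920: Thu/Fri  1921: Sat/Sat  1922: Sun/Sun  1923: Mon/Mon  …(53 more)…  1977: Sat/Sat  1978: Sun/Sun  1979: Mon/Mon  1980: Tue/Wed  1981: Thu/Thu  1982: Fri/Fri  1983: Sat/Sat  1984: Sun/Mon  1985: Tue/Tue  1986: Wed/Wed  1987: Thu/Thu  1988: Fri/Sat  1989: Sun/Sun  1990: Mon/Mon
Both conditions hold in: 1916, 1944, 1972 — 3.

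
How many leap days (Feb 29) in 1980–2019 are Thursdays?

1

Leap years in 1980–2019: 10 of them.
Feb 29 weekday advances by 5 (mod 7) from one leap year to the next four years later (or differs when a century non-leap intervenes).
Leap-day weekdays: 1980:Fri 1984:Wed 1988:Mon 1992:Sat 1996:Thu✓ 2000:Tue 2004:Sun 2008:Fri 2012:Wed 2016:Mon
Thursday: 1996 → 1.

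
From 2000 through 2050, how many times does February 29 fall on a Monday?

Leap years in 2000–2050: 13 of them.
Feb 29 weekday advances by 5 (mod 7) from one leap year to the next four years later (or differs when a century non-leap intervenes).
Leap-day weekdays: 2000:Tue 2004:Sun 2008:Fri 2012:Wed 2016:Mon✓ 2020:Sat 2024:Thu 2028:Tue 2032:Sun 2036:Fri 2040:Wed 2044:Mon✓ 2048:Sat
Monday: 2016, 2044 → 2.

2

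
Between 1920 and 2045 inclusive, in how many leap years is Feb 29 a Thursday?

4

Leap years in 1920–2045: 32 of them.
Feb 29 weekday advances by 5 (mod 7) from one leap year to the next four years later (or differs when a century non-leap intervenes).
Leap-day weekdays: 1920:Sun 1924:Fri 1928:Wed 1932:Mon 1936:Sat 1940:Thu✓ 1944:Tue 1948:Sun 1952:Fri 1956:Wed 1960:Mon 1964:Sat 1968:Thu✓ …(6 more)… 1996:Thu✓ 2000:Tue 2004:Sun 2008:Fri 2012:Wed 2016:Mon 2020:Sat 2024:Thu✓ 2028:Tue 2032:Sun 2036:Fri 2040:Wed 2044:Mon
Thursday: 1940, 1968, 1996, 2024 → 4.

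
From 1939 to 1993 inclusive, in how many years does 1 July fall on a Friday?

Track 1 July's weekday year by year (advancing +1, or +2 across a Feb 29):
  1939: Sat  1940: Mon (+2)  1941: Tue (+1)  1942: Wed (+1)  1943: Thu (+1)
  1944: Sat (+2)  1945: Sun (+1)  1946: Mon (+1)  1947: Tue (+1)  1948: Thu (+2)
  1949: Fri (+1) ✓  1950: Sat (+1)  1951: Sun (+1)  1952: Tue (+2)  … (27 more years) …
  1980: Tue (+2)  1981: Wed (+1)  1982: Thu (+1)  1983: Fri (+1) ✓  1984: Sun (+2)
  1985: Mon (+1)  1986: Tue (+1)  1987: Wed (+1)  1988: Fri (+2) ✓  1989: Sat (+1)
  1990: Sun (+1)  1991: Mon (+1)  1992: Wed (+2)  1993: Thu (+1)
Friday years: 1949, 1955, 1960, 1966, 1977, 1983, 1988 — 7 in total.

7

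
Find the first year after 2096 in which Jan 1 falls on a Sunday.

2102

Jan 1 advances by 2 weekdays after a leap year and by 1 after a common year.
2096: Jan 1 is Sunday (leap).
2097: Tuesday
2098: Wednesday
2099: Thursday
2100: Friday
2101: Saturday
2102: Sunday
2102 begins on a Sunday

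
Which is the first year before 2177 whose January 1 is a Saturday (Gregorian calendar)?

Jan 1 advances by 2 weekdays after a leap year and by 1 after a common year.
2177: Jan 1 is Wednesday.
2176: Monday (leap)
2175: Sunday
2174: Saturday
2174 begins on a Saturday

2174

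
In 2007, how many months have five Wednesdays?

A month of length L has five Wednesdays iff its first Wednesday is on day ≤ L−28 (so day 1–3 in a 31-day month, 1–2 in a 30-day month, day 1 in a leap February).
Checking each month of 2007: Jan starts Mon (31d) ✓; Feb starts Thu (28d); Mar starts Thu (31d); Apr starts Sun (30d); May starts Tue (31d) ✓; Jun starts Fri (30d); Jul starts Sun (31d); Aug starts Wed (31d) ✓; Sep starts Sat (30d); Oct starts Mon (31d) ✓; Nov starts Thu (30d); Dec starts Sat (31d).
Five-Wednesday months: January, May, August, October → 4.

4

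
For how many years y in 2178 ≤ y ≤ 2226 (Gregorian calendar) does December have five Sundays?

21

December has 31 days; it has five Sundays when Sunday falls among the first (month-length − 28) days — i.e. when December 1 is one of Sunday/Saturday/Friday.
December 1 by year: 2178:Tue 2179:Wed 2180:Fri✓ 2181:Sat✓ 2182:Sun✓ 2183:Mon 2184:Wed 2185:Thu 2186:Fri✓ 2187:Sat✓ 2188:Mon 2189:Tue 2190:Wed 2191:Thu 2192:Sat✓ …(19 more)… 2212:Tue 2213:Wed 2214:Thu 2215:Fri✓ 2216:Sun✓ 2217:Mon 2218:Tue 2219:Wed 2220:Fri✓ 2221:Sat✓ 2222:Sun✓ 2223:Mon 2224:Wed 2225:Thu 2226:Fri✓
Years with five Sundays: 2180, 2181, 2182, 2186, 2187, 2192, 2193, 2197, 2198, 2199, 2204, 2205, 2209, 2210, 2211, 2215, 2216, 2220, 2221, 2222, 2226 → 21.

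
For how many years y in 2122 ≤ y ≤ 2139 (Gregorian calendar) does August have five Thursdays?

7

August has 31 days; it has five Thursdays when Thursday falls among the first (month-length − 28) days — i.e. when August 1 is one of Thursday/Wednesday/Tuesday.
August 1 by year: 2122:Sat 2123:Sun 2124:Tue✓ 2125:Wed✓ 2126:Thu✓ 2127:Fri 2128:Sun 2129:Mon 2130:Tue✓ 2131:Wed✓ 2132:Fri 2133:Sat 2134:Sun 2135:Mon 2136:Wed✓ 2137:Thu✓ 2138:Fri 2139:Sat
Years with five Thursdays: 2124, 2125, 2126, 2130, 2131, 2136, 2137 → 7.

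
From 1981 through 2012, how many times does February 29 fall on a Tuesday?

1

Leap years in 1981–2012: 8 of them.
Feb 29 weekday advances by 5 (mod 7) from one leap year to the next four years later (or differs when a century non-leap intervenes).
Leap-day weekdays: 1984:Wed 1988:Mon 1992:Sat 1996:Thu 2000:Tue✓ 2004:Sun 2008:Fri 2012:Wed
Tuesday: 2000 → 1.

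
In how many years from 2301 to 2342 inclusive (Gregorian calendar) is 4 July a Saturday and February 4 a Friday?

0

Check each year's weekday for 4 July and February 4:
  2301: Thu/Mon  2302: Fri/Tue  2303: Sat/Wed  2304: Mon/Thu  2305: Tue/Sat  2306: Wed/Sun  2307: Thu/Mon  2308: Sat/Tue  2309: Sun/Thu  2310: Mon/Fri  2311: Tue/Sat  2312: Thu/Sun  2313: Fri/Tue  2314: Sat/Wed  …(14 more)…  2329: Thu/Mon  2330: Fri/Tue  2331: Sat/Wed  2332: Mon/Thu  2333: Tue/Sat  2334: Wed/Sun  2335: Thu/Mon  2336: Sat/Tue  2337: Sun/Thu  2338: Mon/Fri  2339: Tue/Sat  2340: Thu/Sun  2341: Fri/Tue  2342: Sat/Wed
Both conditions hold in: no year — 0.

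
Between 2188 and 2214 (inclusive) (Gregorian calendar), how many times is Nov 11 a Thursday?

3

Track Nov 11's weekday year by year (advancing +1, or +2 across a Feb 29):
  2188: Tue  2189: Wed (+1)  2190: Thu (+1) ✓  2191: Fri (+1)  2192: Sun (+2)
  2193: Mon (+1)  2194: Tue (+1)  2195: Wed (+1)  2196: Fri (+2)  2197: Sat (+1)
  2198: Sun (+1)  2199: Mon (+1)  2200: Tue (+1)  2201: Wed (+1)  2202: Thu (+1) ✓
  2203: Fri (+1)  2204: Sun (+2)  2205: Mon (+1)  2206: Tue (+1)  2207: Wed (+1)
  2208: Fri (+2)  2209: Sat (+1)  2210: Sun (+1)  2211: Mon (+1)  2212: Wed (+2)
  2213: Thu (+1) ✓  2214: Fri (+1)
Thursday years: 2190, 2202, 2213 — 3 in total.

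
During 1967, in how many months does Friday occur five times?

4

A month of length L has five Fridays iff its first Friday is on day ≤ L−28 (so day 1–3 in a 31-day month, 1–2 in a 30-day month, day 1 in a leap February).
Checking each month of 1967: Jan starts Sun (31d); Feb starts Wed (28d); Mar starts Wed (31d) ✓; Apr starts Sat (30d); May starts Mon (31d); Jun starts Thu (30d) ✓; Jul starts Sat (31d); Aug starts Tue (31d); Sep starts Fri (30d) ✓; Oct starts Sun (31d); Nov starts Wed (30d); Dec starts Fri (31d) ✓.
Five-Friday months: March, June, September, December → 4.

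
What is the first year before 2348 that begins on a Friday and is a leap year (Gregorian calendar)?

Jan 1 advances by 2 weekdays after a leap year and by 1 after a common year.
2348: Jan 1 is Thursday (leap).
2347: Wednesday
2346: Tuesday
2345: Monday
2344: Saturday (leap)
2343: Friday
2342: Thursday
2341: Wednesday
2340: Monday (leap)
2339: Sunday
2338: Saturday
2337: Friday
2336: Wednesday (leap)
2335: Tuesday
2334: Monday
2333: Sunday
2332: Friday (leap)
2332 begins on a Friday and is a leap year.

2332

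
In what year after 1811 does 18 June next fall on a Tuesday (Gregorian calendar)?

1816

From one year to the next, a fixed date's weekday advances by 1, or by 2 when a Feb 29 lies between the two dates.
1811: June 18 is Tuesday.
1812: Thursday (+2)
1813: Friday (+1)
1814: Saturday (+1)
1815: Sunday (+1)
1816: Tuesday (+2)
18 June falls on a Tuesday in 1816.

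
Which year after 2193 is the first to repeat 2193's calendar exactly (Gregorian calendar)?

Two years share a calendar iff Jan 1 falls on the same weekday and both are leap or both are common. 2193: Jan 1 is Tuesday, common year.
2194: Jan 1 Wednesday, common
2195: Jan 1 Thursday, common
2196: Jan 1 Friday, leap
2197: Jan 1 Sunday, common
2198: Jan 1 Monday, common
2199: Jan 1 Tuesday, common
2199 matches on both conditions.

2199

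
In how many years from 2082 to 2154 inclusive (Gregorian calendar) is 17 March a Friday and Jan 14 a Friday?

3

Check each year's weekday for 17 March and Jan 14:
  2082: Tue/Wed  2083: Wed/Thu  2084: Fri/Fri ✓  2085: Sat/Sun  2086: Sun/Mon  2087: Mon/Tue  2088: Wed/Wed  2089: Thu/Fri  2090: Fri/Sat  2091: Sat/Sun  2092: Mon/Mon  2093: Tue/Wed  2094: Wed/Thu  2095: Thu/Fri  …(45 more)…  2141: Fri/Sat  2142: Sat/Sun  2143: Sun/Mon  2144: Tue/Tue  2145: Wed/Thu  2146: Thu/Fri  2147: Fri/Sat  2148: Sun/Sun  2149: Mon/Tue  2150: Tue/Wed  2151: Wed/Thu  2152: Fri/Fri ✓  2153: Sat/Sun  2154: Sun/Mon
Both conditions hold in: 2084, 2124, 2152 — 3.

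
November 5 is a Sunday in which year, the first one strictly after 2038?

From one year to the next, a fixed date's weekday advances by 1, or by 2 when a Feb 29 lies between the two dates.
2038: November 5 is Friday.
2039: Saturday (+1)
2040: Monday (+2)
2041: Tuesday (+1)
2042: Wednesday (+1)
2043: Thursday (+1)
2044: Saturday (+2)
2045: Sunday (+1)
November 5 falls on a Sunday in 2045.

2045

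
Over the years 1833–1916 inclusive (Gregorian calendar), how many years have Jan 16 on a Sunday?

Track Jan 16's weekday year by year (advancing +1, or +2 across a Feb 29):
  1833: Wed  1834: Thu (+1)  1835: Fri (+1)  1836: Sat (+1)  1837: Mon (+2)
  1838: Tue (+1)  1839: Wed (+1)  1840: Thu (+1)  1841: Sat (+2)  1842: Sun (+1) ✓
  1843: Mon (+1)  1844: Tue (+1)  1845: Thu (+2)  1846: Fri (+1)  … (56 more years) …
  1903: Fri (+1)  1904: Sat (+1)  1905: Mon (+2)  1906: Tue (+1)  1907: Wed (+1)
  1908: Thu (+1)  1909: Sat (+2)  1910: Sun (+1) ✓  1911: Mon (+1)  1912: Tue (+1)
  1913: Thu (+2)  1914: Fri (+1)  1915: Sat (+1)  1916: Sun (+1) ✓
Sunday years: 1842, 1848, 1853, 1859, 1870, 1876, 1881, 1887, 1898, 1910, 1916 — 11 in total.

11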